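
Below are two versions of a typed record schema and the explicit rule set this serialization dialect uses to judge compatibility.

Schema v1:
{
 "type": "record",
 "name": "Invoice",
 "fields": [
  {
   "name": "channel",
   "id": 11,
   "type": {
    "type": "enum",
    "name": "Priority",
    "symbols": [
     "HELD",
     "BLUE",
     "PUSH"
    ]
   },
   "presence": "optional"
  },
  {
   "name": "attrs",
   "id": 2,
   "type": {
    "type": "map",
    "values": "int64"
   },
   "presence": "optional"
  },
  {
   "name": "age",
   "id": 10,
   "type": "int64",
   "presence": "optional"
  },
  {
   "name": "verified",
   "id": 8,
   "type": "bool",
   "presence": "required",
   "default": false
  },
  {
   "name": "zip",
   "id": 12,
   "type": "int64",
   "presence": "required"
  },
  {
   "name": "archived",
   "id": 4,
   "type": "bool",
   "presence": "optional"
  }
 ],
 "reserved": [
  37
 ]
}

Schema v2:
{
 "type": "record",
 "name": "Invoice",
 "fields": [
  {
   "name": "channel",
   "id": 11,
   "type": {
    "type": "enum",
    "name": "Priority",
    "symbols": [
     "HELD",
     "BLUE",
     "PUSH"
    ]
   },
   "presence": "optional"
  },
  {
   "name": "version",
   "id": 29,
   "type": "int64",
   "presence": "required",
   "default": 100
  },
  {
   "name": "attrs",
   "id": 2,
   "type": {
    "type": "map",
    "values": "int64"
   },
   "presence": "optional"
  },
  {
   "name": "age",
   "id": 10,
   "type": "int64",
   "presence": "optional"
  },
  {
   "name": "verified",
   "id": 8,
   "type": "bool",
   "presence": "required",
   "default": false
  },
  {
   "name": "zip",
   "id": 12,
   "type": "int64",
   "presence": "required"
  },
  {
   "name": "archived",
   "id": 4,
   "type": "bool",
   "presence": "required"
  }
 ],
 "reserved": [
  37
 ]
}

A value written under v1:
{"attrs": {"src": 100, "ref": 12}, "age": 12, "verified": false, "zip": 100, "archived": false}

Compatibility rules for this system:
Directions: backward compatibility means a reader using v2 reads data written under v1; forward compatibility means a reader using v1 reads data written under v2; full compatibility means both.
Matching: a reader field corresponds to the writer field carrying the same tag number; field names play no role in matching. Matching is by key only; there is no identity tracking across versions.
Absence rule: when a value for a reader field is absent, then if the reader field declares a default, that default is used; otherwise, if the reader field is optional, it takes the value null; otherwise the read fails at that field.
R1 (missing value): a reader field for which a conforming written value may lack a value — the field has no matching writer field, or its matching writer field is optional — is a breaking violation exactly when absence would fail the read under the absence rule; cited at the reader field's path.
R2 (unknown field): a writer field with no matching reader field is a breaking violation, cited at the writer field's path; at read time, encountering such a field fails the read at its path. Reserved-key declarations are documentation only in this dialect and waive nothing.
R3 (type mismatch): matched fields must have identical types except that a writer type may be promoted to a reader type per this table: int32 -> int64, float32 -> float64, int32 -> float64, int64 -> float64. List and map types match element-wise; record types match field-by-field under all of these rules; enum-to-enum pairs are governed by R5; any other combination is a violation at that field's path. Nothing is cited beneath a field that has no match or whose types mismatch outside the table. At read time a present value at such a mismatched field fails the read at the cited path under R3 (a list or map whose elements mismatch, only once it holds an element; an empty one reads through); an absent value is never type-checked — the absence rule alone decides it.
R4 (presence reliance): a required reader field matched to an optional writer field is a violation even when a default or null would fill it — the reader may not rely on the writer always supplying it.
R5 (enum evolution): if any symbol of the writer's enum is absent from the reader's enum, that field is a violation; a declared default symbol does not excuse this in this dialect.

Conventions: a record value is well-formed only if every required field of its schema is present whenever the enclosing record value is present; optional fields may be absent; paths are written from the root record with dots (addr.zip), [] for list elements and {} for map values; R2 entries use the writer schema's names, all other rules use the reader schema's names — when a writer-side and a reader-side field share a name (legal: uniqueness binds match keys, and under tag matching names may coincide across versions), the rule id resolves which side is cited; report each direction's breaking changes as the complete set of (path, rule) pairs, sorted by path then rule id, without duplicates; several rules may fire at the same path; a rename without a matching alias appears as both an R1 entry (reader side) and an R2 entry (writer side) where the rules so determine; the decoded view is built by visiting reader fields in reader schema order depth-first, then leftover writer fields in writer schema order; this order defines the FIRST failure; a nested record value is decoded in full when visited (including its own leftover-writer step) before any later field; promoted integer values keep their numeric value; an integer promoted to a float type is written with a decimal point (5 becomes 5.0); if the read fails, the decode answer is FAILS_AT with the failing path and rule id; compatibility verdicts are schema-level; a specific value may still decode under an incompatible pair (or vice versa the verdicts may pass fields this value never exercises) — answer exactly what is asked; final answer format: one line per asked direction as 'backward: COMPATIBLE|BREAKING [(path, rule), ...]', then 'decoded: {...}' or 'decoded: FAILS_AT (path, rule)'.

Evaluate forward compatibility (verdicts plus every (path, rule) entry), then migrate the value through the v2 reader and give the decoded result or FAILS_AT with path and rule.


forward: BREAKING [(version, R2)]; decoded: {"channel": null, "version": 100, "attrs": {"src": 100, "ref": 12}, "age": 12, "verified": false, "zip": 100, "archived": false}

arrows below run writer -> reader for Invoice
forward on Invoice — v1 reading data written by v2:
  writer optional, Priority -> Priority: reader channel maps from writer channel
  writer optional, map<string, int64> -> map<string, int64>: reader attrs maps from writer attrs
  writer optional, int64 -> int64: reader age maps from writer age
  writer required, bool -> bool: reader verified maps from writer verified
  writer required, int64 -> int64: reader zip maps from writer zip
  writer required, bool -> bool: reader archived maps from writer archived
  writer version: unknown to reader
  rule R2 violated at version
  => forward: BREAKING (1)
migrating the Invoice value to v2:
  channel := null (missing; optional => null)
  version := 100 (missing; default applied)
  attrs := {"src": 100, "ref": 12}
  age := 12
  verified := false
  zip := 100
  archived := false
  => decoded: {"channel": null, "version": 100, "attrs": {"src": 100, "ref": 12}, "age": 12, "verified": false, "zip": 100, "archived": false}
diffs on Invoice not affecting the asked answer:
  field archived in record Invoice: optional changed to required -> fires only in the backward direction of Invoice, which is not asked here


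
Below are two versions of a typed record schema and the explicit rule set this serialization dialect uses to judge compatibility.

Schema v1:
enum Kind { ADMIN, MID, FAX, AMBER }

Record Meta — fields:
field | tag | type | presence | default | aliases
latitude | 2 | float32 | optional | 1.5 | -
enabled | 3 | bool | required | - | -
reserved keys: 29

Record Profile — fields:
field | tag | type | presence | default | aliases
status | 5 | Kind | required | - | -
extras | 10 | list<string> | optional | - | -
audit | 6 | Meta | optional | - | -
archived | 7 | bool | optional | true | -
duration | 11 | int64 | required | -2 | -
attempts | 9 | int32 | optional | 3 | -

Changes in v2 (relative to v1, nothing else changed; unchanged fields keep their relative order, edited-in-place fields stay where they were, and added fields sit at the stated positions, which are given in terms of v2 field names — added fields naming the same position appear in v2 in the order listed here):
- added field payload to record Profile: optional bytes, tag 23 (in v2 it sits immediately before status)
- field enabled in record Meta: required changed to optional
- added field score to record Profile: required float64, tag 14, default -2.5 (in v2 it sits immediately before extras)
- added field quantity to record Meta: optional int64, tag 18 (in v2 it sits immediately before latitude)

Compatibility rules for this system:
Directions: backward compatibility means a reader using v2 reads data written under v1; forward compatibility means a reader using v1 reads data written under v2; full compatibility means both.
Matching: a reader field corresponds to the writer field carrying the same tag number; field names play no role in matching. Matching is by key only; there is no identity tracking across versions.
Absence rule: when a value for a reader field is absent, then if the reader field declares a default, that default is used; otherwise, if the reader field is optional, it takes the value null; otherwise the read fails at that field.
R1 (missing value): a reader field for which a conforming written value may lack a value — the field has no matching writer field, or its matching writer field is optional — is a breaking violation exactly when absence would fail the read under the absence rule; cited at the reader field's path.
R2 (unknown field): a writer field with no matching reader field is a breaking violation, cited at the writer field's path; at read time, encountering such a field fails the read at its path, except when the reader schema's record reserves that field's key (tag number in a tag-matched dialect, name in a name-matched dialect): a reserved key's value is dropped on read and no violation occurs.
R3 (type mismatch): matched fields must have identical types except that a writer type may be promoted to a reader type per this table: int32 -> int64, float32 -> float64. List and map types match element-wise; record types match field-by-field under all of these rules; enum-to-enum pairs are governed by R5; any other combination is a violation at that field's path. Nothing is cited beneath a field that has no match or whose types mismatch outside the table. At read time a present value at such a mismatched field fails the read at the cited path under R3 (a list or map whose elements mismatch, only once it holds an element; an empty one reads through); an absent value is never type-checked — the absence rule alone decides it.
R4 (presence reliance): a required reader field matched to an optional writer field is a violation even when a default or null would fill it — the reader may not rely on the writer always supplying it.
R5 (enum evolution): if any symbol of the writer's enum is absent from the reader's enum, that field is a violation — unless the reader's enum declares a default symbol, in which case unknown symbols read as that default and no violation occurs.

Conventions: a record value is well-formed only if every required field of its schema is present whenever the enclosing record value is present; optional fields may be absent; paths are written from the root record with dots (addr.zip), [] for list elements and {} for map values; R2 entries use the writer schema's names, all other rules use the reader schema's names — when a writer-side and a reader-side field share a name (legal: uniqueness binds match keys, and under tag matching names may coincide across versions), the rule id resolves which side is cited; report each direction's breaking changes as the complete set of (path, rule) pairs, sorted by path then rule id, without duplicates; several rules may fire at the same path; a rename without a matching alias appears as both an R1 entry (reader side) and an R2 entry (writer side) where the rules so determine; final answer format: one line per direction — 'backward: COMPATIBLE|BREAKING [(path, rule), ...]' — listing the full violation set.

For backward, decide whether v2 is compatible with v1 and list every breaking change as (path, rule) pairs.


backward: COMPATIBLE []

arrows below run writer -> reader for Profile
backward for Profile (reader v2, writer v1):
  payload: no writer-side match
  status: Kind -> Kind, writer required; from status
  score: no writer-side match
  extras: list<string> -> list<string>, writer optional; from extras
  audit: Meta -> Meta, writer optional; from audit
  archived: bool -> bool, writer optional; from archived
  duration: int64 -> int64, writer required; from duration
  attempts: int32 -> int32, writer optional; from attempts
  audit.quantity: no writer-side match
  audit.latitude: float32 -> float32, writer optional; from audit.latitude
  audit.enabled: bool -> bool, writer required; from audit.enabled
  nothing fires on Profile: backward is COMPATIBLE
remaining Profile differences; none change what is asked:
  added field payload to record Profile: optional bytes, tag 23 (in v2 it sits immediately before status) -> matters only for Profile's forward compatibility — outside the asked direction
  field enabled in record Meta: required changed to optional -> matters only for Profile's forward compatibility — outside the asked direction
  added field score to record Profile: required float64, tag 14, default -2.5 (in v2 it sits immediately before extras) -> matters only for Profile's forward compatibility — outside the asked direction
  added field quantity to record Meta: optional int64, tag 18 (in v2 it sits immediately before latitude) -> matters only for Profile's forward compatibility — outside the asked direction


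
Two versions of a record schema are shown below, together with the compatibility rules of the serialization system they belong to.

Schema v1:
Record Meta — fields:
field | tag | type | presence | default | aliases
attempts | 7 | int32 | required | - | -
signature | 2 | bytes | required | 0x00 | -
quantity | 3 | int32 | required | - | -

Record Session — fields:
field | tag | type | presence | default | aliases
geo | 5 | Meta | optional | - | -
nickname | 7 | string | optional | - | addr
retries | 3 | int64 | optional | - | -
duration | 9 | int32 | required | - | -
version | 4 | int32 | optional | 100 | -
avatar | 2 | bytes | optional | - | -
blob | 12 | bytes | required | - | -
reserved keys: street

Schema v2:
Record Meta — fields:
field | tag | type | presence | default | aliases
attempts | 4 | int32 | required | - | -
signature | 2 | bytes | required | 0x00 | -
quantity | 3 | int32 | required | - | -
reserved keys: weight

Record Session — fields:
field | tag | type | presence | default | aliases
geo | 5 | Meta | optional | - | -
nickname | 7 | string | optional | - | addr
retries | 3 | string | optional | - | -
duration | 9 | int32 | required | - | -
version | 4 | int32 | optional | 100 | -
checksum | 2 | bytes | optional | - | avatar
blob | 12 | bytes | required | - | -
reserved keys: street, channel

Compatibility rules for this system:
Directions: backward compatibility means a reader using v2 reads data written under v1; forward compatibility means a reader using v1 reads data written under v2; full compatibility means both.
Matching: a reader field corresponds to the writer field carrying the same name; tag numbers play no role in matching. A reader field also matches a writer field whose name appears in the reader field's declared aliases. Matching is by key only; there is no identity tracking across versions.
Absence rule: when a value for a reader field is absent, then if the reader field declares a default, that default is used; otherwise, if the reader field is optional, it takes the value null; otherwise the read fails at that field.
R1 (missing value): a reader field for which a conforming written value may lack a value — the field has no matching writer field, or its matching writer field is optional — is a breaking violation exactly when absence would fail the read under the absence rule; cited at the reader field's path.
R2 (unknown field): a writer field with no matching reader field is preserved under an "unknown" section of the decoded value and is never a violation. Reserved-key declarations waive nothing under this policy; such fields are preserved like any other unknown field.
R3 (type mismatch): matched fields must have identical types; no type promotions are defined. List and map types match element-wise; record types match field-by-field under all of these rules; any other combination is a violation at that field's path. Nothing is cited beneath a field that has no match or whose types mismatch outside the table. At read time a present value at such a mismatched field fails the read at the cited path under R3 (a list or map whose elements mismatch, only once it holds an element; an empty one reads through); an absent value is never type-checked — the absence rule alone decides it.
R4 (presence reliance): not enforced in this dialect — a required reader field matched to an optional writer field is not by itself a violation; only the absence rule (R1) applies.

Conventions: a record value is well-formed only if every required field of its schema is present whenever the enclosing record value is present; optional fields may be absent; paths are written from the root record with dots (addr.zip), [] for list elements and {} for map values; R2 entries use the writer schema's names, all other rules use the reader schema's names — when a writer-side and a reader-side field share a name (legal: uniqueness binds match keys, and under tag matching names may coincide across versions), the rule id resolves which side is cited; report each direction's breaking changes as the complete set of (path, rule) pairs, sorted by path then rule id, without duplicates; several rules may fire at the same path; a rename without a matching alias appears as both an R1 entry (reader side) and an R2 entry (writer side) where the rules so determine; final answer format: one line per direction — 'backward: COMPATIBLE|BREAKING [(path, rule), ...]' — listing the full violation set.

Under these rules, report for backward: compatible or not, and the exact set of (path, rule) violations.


arrows below run writer -> reader for Session
checking backward for Session: reader v2 against writer v1:
  geo: paired with writer geo (Meta -> Meta; writer optional)
  nickname: paired with writer nickname (string -> string; writer optional)
  retries: paired with writer retries (int64 -> string; writer optional)
  duration: paired with writer duration (int32 -> int32; writer required)
  version: paired with writer version (int32 -> int32; writer optional)
  checksum: paired with writer avatar (bytes -> bytes; writer optional)
  blob: paired with writer blob (bytes -> bytes; writer required)
  geo.attempts: paired with writer geo.attempts (int32 -> int32; writer required)
  geo.signature: paired with writer geo.signature (bytes -> bytes; writer required)
  geo.quantity: paired with writer geo.quantity (int32 -> int32; writer required)
  R3 fires at retries
  backward on Session therefore BREAKING (1)
ruling out the remaining Session differences:
  renamed field avatar to checksum in record Session (alias avatar declared on the renamed field) -> no rule fires on it in Session's dialect; the asked verdict holds
  field attempts in record Meta: tag 7 changed to 4 -> no rule fires on it in Session's dialect; the asked verdict holds

backward: BREAKING [(retries, R3)]


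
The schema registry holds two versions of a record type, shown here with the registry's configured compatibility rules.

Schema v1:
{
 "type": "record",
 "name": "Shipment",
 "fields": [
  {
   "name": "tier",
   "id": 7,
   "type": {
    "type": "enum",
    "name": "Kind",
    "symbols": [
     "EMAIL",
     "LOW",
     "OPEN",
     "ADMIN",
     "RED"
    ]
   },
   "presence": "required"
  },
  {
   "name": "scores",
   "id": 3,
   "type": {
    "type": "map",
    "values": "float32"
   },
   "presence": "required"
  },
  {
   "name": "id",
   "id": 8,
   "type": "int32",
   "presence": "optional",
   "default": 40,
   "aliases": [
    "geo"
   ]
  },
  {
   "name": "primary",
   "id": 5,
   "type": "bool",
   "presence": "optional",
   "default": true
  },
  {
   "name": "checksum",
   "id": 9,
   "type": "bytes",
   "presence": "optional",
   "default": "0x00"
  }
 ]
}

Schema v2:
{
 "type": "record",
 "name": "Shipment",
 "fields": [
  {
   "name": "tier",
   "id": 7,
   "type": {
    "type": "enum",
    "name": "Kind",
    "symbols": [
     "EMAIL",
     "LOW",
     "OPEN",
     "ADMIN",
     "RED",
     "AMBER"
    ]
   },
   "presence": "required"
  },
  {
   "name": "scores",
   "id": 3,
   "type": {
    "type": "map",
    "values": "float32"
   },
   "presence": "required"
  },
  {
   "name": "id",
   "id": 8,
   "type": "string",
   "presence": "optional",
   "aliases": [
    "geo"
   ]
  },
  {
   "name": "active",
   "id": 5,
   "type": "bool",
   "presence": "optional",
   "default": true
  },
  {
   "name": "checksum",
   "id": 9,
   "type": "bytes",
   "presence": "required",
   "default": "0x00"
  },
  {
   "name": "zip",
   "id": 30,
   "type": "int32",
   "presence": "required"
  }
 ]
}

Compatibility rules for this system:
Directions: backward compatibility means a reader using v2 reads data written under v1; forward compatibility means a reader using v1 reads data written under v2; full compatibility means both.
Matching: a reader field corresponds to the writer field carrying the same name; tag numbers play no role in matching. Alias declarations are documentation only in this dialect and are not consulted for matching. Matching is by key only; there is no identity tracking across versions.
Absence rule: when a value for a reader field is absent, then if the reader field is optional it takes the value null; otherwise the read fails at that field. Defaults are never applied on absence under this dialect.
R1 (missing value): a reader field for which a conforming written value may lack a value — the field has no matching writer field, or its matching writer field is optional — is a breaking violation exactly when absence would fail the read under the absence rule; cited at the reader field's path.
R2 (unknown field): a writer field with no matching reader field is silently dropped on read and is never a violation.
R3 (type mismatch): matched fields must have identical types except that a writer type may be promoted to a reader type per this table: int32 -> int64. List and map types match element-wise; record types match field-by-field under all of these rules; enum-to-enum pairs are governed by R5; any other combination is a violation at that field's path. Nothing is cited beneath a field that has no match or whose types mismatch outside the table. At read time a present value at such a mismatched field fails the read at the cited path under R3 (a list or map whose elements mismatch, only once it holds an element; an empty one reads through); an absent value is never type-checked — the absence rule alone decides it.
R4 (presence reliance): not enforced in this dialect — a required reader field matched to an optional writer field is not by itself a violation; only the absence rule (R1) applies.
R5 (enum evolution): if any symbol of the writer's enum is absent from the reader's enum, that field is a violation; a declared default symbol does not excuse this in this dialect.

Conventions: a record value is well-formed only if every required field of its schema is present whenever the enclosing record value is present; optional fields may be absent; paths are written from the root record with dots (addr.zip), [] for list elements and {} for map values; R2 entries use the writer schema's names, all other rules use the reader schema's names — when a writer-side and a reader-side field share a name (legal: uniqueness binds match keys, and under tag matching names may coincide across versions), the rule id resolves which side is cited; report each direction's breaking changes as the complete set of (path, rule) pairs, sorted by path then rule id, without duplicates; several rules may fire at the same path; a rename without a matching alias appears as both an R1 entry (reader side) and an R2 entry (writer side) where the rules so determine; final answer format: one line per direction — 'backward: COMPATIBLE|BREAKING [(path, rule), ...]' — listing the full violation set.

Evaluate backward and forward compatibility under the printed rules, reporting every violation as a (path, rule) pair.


backward: BREAKING [(checksum, R1), (id, R3), (zip, R1)]; forward: BREAKING [(id, R3), (tier, R5)]

each type pair in Shipment: writer, then reader
backward on Shipment — v2 reading data written by v1:
  tier: Kind -> Kind, writer required; from tier
  scores: map<string, float32> -> map<string, float32>, writer required; from scores
  id: int32 -> string, writer optional; from id
  no writer field matches reader active
  checksum: bytes -> bytes, writer optional; from checksum
  no writer field matches reader zip
  writer primary: unknown to reader
  breaking: (checksum, R1)
  breaking: (id, R3)
  breaking: (zip, R1)
  => backward verdict for Shipment: BREAKING, 3 violation(s)
forward on Shipment — v1 reading data written by v2:
  tier: Kind -> Kind, writer required; from tier
  scores: map<string, float32> -> map<string, float32>, writer required; from scores
  id: string -> int32, writer optional; from id
  no writer field matches reader primary
  checksum: bytes -> bytes, writer required; from checksum
  writer active: unknown to reader
  writer zip: unknown to reader
  breaking: (id, R3)
  breaking: (tier, R5)
  => forward verdict for Shipment: BREAKING, 2 violation(s)


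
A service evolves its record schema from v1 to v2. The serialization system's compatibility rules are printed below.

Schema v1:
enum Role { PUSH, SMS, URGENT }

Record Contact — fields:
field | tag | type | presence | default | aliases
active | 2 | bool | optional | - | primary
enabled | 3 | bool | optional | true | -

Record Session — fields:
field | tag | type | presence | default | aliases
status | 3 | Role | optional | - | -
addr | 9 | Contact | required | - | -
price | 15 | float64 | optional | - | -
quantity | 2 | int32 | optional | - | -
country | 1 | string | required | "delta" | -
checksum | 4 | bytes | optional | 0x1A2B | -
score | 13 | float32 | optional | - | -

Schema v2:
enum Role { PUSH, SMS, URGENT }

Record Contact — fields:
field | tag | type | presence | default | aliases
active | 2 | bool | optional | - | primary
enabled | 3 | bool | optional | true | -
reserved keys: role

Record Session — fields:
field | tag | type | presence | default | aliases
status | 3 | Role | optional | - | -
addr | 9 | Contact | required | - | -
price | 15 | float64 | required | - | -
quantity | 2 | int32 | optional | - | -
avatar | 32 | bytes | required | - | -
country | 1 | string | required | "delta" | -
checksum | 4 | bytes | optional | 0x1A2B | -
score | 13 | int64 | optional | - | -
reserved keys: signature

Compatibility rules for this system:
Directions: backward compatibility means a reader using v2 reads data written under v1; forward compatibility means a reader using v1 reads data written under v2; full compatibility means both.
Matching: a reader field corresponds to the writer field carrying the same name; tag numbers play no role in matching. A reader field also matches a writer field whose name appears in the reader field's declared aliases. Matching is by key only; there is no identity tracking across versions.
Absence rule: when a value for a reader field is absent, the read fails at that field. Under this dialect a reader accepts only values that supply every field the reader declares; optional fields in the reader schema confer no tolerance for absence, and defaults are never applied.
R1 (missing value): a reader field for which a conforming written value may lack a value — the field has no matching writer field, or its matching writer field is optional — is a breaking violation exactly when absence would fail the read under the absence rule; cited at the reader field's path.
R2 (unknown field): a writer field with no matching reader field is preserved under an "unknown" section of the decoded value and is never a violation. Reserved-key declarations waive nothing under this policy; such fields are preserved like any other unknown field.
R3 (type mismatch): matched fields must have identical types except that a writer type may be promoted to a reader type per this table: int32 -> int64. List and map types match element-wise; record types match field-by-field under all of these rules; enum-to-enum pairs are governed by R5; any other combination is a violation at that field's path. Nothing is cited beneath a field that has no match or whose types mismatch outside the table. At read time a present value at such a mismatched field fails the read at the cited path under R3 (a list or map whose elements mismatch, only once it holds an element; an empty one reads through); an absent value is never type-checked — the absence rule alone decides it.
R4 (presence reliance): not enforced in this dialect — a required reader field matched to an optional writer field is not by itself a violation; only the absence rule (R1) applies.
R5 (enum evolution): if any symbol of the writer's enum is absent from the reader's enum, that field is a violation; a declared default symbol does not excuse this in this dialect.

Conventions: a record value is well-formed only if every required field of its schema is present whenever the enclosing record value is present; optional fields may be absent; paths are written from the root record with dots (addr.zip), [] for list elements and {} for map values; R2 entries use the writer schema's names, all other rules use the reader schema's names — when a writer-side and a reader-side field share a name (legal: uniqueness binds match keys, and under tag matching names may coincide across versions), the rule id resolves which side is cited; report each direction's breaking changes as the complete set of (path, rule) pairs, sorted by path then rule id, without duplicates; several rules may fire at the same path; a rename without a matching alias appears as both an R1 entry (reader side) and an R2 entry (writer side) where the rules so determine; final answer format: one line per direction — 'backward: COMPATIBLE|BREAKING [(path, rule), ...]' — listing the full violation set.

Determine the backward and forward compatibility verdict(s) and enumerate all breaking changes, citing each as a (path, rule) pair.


backward: BREAKING [(addr.active, R1), (addr.enabled, R1), (avatar, R1), (checksum, R1), (price, R1), (quantity, R1), (score, R1), (score, R3), (status, R1)]; forward: BREAKING [(addr.active, R1), (addr.enabled, R1), (checksum, R1), (quantity, R1), (score, R1), (score, R3), (status, R1)]

arrows below run writer -> reader for Session
checking backward for Session: reader v2 against writer v1:
  status: Role -> Role, writer optional; from status
  addr: Contact -> Contact, writer required; from addr
  price: float64 -> float64, writer optional; from price
  quantity: int32 -> int32, writer optional; from quantity
  avatar has no writer counterpart
  country: string -> string, writer required; from country
  checksum: bytes -> bytes, writer optional; from checksum
  score: float32 -> int64, writer optional; from score
  addr.active: bool -> bool, writer optional; from addr.active
  addr.enabled: bool -> bool, writer optional; from addr.enabled
  breaking: (addr.active, R1)
  breaking: (addr.enabled, R1)
  breaking: (avatar, R1)
  breaking: (checksum, R1)
  breaking: (price, R1)
  breaking: (quantity, R1)
  breaking: (score, R1)
  breaking: (score, R3)
  breaking: (status, R1)
  => backward: BREAKING (9)
checking forward for Session: reader v1 against writer v2:
  status: Role -> Role, writer optional; from status
  addr: Contact -> Contact, writer required; from addr
  price: float64 -> float64, writer required; from price
  quantity: int32 -> int32, writer optional; from quantity
  country: string -> string, writer required; from country
  checksum: bytes -> bytes, writer optional; from checksum
  score: int64 -> float32, writer optional; from score
  avatar (writer side), unknown to reader
  addr.active: bool -> bool, writer optional; from addr.active
  addr.enabled: bool -> bool, writer optional; from addr.enabled
  breaking: (addr.active, R1)
  breaking: (addr.enabled, R1)
  breaking: (checksum, R1)
  breaking: (quantity, R1)
  breaking: (score, R1)
  breaking: (score, R3)
  breaking: (status, R1)
  => forward: BREAKING (7)


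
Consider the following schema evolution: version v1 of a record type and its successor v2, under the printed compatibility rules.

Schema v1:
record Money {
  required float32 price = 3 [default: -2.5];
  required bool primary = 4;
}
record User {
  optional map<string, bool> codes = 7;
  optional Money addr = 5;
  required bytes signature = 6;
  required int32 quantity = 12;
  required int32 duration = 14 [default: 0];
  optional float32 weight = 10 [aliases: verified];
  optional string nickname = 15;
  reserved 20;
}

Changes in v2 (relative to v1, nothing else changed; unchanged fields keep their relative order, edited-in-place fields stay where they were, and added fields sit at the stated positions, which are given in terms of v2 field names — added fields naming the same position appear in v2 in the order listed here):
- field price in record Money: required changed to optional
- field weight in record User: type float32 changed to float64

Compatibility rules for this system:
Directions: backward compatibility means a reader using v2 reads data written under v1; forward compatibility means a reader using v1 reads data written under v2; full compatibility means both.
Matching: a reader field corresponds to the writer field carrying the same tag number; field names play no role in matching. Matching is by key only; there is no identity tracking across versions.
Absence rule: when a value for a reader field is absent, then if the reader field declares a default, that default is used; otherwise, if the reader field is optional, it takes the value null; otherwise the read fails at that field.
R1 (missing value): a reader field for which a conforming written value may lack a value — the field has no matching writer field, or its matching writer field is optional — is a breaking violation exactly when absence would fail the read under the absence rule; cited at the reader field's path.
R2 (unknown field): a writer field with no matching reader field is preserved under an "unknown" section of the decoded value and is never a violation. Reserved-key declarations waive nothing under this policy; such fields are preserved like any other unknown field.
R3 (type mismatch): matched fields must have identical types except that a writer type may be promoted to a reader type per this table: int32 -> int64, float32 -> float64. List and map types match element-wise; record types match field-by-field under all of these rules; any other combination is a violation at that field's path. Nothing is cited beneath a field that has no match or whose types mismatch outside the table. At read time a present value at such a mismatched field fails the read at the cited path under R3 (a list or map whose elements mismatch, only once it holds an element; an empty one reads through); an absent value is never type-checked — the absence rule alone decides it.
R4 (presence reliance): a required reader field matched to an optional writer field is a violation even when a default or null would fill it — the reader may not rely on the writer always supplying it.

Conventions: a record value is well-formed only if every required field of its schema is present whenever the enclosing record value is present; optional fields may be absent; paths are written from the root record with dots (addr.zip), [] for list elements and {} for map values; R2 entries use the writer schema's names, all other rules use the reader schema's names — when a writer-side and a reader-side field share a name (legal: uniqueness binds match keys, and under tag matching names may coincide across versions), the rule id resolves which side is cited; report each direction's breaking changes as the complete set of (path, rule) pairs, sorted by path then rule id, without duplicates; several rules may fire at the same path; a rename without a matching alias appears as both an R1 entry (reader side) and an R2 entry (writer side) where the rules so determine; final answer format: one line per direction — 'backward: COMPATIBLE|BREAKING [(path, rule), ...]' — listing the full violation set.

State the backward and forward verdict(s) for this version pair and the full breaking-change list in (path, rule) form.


backward: COMPATIBLE []; forward: BREAKING [(addr.price, R4), (weight, R3)]

in User below, arrows point writer -> reader
backward pass over User, reader schema v2, writer schema v1:
  codes: map<string, bool> -> map<string, bool>, writer optional; from codes
  addr: Money -> Money, writer optional; from addr
  signature: bytes -> bytes, writer required; from signature
  quantity: int32 -> int32, writer required; from quantity
  duration: int32 -> int32, writer required; from duration
  weight: float32 -> float64, writer optional; from weight
  nickname: string -> string, writer optional; from nickname
  addr.price: float32 -> float32, writer required; from addr.price
  addr.primary: bool -> bool, writer required; from addr.primary
  => no violations; backward on User: COMPATIBLE
forward pass over User, reader schema v1, writer schema v2:
  codes: map<string, bool> -> map<string, bool>, writer optional; from codes
  addr: Money -> Money, writer optional; from addr
  signature: bytes -> bytes, writer required; from signature
  quantity: int32 -> int32, writer required; from quantity
  duration: int32 -> int32, writer required; from duration
  weight: float64 -> float32, writer optional; from weight
  nickname: string -> string, writer optional; from nickname
  addr.price: float32 -> float32, writer optional; from addr.price
  addr.primary: bool -> bool, writer required; from addr.primary
  R4 fires at addr.price
  R3 fires at weight
  => 2 violation(s): forward is BREAKING for User


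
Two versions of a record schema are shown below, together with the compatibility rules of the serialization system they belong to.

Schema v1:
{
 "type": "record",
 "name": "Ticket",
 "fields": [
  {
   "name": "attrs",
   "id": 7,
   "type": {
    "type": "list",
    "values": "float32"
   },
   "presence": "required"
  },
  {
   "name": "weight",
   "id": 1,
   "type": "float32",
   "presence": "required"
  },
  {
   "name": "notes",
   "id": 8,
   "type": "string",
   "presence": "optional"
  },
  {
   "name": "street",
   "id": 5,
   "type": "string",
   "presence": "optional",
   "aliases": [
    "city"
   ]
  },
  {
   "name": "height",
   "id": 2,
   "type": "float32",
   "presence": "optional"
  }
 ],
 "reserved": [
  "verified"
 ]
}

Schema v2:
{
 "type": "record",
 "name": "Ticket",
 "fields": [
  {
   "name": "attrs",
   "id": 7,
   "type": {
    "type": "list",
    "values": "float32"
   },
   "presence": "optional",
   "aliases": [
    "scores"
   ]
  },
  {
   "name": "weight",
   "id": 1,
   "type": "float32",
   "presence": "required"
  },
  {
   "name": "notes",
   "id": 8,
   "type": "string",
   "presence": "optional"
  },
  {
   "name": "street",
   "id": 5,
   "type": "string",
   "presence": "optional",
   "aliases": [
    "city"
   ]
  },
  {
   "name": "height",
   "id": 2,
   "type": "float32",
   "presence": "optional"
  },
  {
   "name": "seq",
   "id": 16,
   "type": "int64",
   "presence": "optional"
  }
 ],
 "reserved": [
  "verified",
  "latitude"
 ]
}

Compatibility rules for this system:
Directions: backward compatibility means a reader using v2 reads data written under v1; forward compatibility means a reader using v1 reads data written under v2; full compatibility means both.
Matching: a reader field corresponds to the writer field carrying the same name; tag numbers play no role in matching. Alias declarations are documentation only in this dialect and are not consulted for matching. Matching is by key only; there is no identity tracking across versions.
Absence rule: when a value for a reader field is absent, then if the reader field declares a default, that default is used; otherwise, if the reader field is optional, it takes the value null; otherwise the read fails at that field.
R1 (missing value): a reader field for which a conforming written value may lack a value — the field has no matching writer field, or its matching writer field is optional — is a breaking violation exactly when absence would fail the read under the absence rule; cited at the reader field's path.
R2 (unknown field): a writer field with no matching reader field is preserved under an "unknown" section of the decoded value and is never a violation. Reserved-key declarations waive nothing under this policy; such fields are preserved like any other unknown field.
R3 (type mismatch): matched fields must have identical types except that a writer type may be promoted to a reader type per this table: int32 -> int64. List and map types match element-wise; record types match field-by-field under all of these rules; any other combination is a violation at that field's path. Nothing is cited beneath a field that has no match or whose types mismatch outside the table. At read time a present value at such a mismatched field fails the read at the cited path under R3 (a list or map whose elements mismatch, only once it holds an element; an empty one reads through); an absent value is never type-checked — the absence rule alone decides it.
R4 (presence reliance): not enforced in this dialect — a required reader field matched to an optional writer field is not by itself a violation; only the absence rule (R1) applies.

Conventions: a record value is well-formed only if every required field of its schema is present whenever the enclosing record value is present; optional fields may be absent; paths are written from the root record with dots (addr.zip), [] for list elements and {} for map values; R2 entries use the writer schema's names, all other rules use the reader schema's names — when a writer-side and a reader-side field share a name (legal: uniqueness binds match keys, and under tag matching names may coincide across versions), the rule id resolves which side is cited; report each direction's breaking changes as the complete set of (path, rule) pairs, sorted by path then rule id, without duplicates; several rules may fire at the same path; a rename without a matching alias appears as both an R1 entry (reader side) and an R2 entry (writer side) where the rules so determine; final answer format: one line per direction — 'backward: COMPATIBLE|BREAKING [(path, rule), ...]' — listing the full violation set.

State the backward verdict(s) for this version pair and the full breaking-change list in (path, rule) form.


arrows below run writer -> reader for Ticket
checking backward for Ticket: reader v2 against writer v1:
  attrs: paired with writer attrs (list<float32> -> list<float32>; writer required)
  weight: paired with writer weight (float32 -> float32; writer required)
  notes: paired with writer notes (string -> string; writer optional)
  street: paired with writer street (string -> string; writer optional)
  height: paired with writer height (float32 -> float32; writer optional)
  seq: no writer-side match
  => backward: COMPATIBLE
the rest of the Ticket diff is inert for this question:
  field attrs in record Ticket: required changed to optional -> fires only in the forward direction of Ticket, which is not asked here
  added field seq to record Ticket: optional int64, tag 16 (in v2 it sits last) -> triggers nothing under Ticket's printed rules — same verdict

backward: COMPATIBLE []
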